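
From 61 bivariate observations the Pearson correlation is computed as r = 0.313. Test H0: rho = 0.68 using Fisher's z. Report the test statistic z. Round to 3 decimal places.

z_r = atanh(0.313) = 0.323868,  z_0 = atanh(0.68) = 0.829114
SE = 1/√(n−3) = 1/√58 = 0.131306
z = (z_r − z_0)/SE = (0.323868 − 0.829114) / 0.131306 = -0.505246 / 0.131306 = -3.848

-3.848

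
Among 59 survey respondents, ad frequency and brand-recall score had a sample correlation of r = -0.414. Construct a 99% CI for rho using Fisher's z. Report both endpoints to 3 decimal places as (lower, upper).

(-0.655, -0.096)

z_r = atanh(-0.414) = -0.440429;  SE = 1/√(n−3) = 1/√56 = 0.133631
z-limits: -0.440429 ± 2.576·0.133631 = -0.440429 ± 0.344233 = [-0.784662, -0.096196]
ρ-limits: (tanh -0.784662, tanh -0.096196) = (-0.655, -0.096)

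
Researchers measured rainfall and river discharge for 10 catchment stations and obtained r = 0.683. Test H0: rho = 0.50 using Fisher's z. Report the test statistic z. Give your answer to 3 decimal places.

0.755

Fisher z: atanh(0.683) = 0.834716, atanh(0.50) = 0.549306
z = (z_r − z_0)·√(n−3) = (0.834716 − 0.549306)·√7 = 0.285410 · 2.645751 = 0.755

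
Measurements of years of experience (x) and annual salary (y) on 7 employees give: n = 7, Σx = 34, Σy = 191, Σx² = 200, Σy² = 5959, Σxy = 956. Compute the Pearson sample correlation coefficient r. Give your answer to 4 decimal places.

0.1752

S_xy = nΣxy − ΣxΣy = 7·956 − 34·191 = 6692 − 6494 = 198
S_xx = nΣx² − (Σx)² = 7·200 − 34² = 1400 − 1156 = 244
S_yy = nΣy² − (Σy)² = 7·5959 − 191² = 41713 − 36481 = 5232
r = S_xy / √(S_xx·S_yy) = 198 / √(244·5232) = 198 / √1276608 = 198 / 1129.8708 = 0.1752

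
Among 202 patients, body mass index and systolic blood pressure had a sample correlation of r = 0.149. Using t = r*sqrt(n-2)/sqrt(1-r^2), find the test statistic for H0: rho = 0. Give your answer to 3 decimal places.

1 − r² = 1 − 0.022201 = 0.977799;  √(1−r²) = 0.988837
√(n−2) = √200 = 14.142136
t = r·√(n−2)/√(1−r²) = 0.149 · 14.142136 / 0.988837 = 2.131

2.131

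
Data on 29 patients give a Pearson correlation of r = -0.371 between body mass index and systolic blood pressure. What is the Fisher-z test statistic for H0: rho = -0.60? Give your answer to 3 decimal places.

z_r = atanh(-0.371) = -0.389582,  z_0 = atanh(-0.60) = -0.693147
SE = 1/√(n−3) = 1/√26 = 0.196116
z = (z_r − z_0)/SE = (-0.389582 − (-0.693147)) / 0.196116 = 0.303565 / 0.196116 = 1.548

1.548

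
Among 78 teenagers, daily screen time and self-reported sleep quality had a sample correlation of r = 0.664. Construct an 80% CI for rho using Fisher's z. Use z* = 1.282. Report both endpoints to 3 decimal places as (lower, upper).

Fisher z: z_r = atanh(r) = ½·ln((1+0.664)/(1−0.664)) = 0.799934
SE(z) = 1/√(n−3) = 1/√75 = 0.115470
80% ⇒ z* = 1.282; margin = 1.282·0.115470 = 0.148033
CI on z-scale: (0.651901, 0.947967)
Back-transform: tanh(0.651901) = 0.572948, tanh(0.947967) = 0.738861

(0.573, 0.739)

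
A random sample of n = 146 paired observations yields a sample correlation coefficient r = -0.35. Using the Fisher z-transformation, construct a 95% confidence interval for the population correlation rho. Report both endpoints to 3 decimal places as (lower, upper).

z_r = atanh(-0.35) = -0.365444;  SE = 1/√(n−3) = 1/√143 = 0.083624
z-limits: -0.365444 ± 1.960·0.083624 = -0.365444 ± 0.163903 = [-0.529347, -0.201541]
ρ-limits: (tanh -0.529347, tanh -0.201541) = (-0.485, -0.199)

(-0.485, -0.199)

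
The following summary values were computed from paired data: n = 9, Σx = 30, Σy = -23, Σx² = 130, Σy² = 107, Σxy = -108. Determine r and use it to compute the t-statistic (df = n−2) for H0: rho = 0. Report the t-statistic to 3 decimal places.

-3.845

Numerator: nΣxy − (Σx)(Σy) = 9·(-108) − (30)(-23) = -282
Denominator: √[(nΣx²−(Σx)²)(nΣy²−(Σy)²)]
  nΣx²−(Σx)² = 9·130 − 900 = 270;  nΣy²−(Σy)² = 9·107 − 529 = 434
  √(270·434) = √117180 = 342.3156
r = -282 / 342.3156 = -0.8238
t = r·√(n−2)/√(1−r²) = -0.8238·√7 / √(1−0.678646) = -2.179570 / 0.566881 = -3.845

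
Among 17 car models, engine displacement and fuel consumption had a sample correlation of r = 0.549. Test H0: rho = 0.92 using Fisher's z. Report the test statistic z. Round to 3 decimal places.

-3.637

z_r = atanh(0.549) = 0.616949,  z_0 = atanh(0.92) = 1.589027
SE = 1/√(n−3) = 1/√14 = 0.267261
z = (z_r − z_0)/SE = (0.616949 − 1.589027) / 0.267261 = -0.972078 / 0.267261 = -3.637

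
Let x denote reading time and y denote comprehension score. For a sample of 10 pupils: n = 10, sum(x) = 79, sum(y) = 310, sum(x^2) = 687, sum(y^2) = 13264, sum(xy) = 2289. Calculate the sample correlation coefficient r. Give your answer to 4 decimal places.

-0.3337

Numerator: nΣxy − (Σx)(Σy) = 10·2289 − (79)(310) = -1600
Denominator: √[(nΣx²−(Σx)²)(nΣy²−(Σy)²)]
  nΣx²−(Σx)² = 10·687 − 6241 = 629;  nΣy²−(Σy)² = 10·13264 − 96100 = 36540
  √(629·36540) = √22983660 = 4794.1277
r = -1600 / 4794.1277 = -0.3337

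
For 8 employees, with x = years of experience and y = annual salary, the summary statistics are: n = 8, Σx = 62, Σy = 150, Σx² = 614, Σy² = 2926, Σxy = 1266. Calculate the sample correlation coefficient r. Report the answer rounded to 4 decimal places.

0.8408

Numerator: nΣxy − (Σx)(Σy) = 8·1266 − (62)(150) = 828
Denominator: √[(nΣx²−(Σx)²)(nΣy²−(Σy)²)]
  nΣx²−(Σx)² = 8·614 − 3844 = 1068;  nΣy²−(Σy)² = 8·2926 − 22500 = 908
  √(1068·908) = √969744 = 984.7558
r = 828 / 984.7558 = 0.8408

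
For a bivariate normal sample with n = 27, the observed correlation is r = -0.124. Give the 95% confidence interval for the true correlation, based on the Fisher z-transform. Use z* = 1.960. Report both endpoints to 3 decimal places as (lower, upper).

z_r = atanh(-0.124) = -0.124641;  SE = 1/√(n−3) = 1/√24 = 0.204124
z-limits: -0.124641 ± 1.960·0.204124 = -0.124641 ± 0.400083 = [-0.524724, 0.275442]
ρ-limits: (tanh -0.524724, tanh 0.275442) = (-0.481, 0.269)

(-0.481, 0.269)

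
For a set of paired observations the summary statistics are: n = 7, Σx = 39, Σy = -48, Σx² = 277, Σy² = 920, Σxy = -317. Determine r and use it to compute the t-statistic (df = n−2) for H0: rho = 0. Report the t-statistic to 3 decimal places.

-0.612

Numerator: nΣxy − (Σx)(Σy) = 7·(-317) − (39)(-48) = -347
Denominator: √[(nΣx²−(Σx)²)(nΣy²−(Σy)²)]
  nΣx²−(Σx)² = 7·277 − 1521 = 418;  nΣy²−(Σy)² = 7·920 − 2304 = 4136
  √(418·4136) = √1728848 = 1314.8566
r = -347 / 1314.8566 = -0.2639
t = r·√(n−2)/√(1−r²) = -0.2639·√5 / √(1−0.069643) = -0.590098 / 0.964550 = -0.612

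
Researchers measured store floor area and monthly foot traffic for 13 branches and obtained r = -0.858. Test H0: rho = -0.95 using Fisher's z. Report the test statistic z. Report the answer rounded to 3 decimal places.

Fisher z: atanh(-0.858) = -1.285714, atanh(-0.95) = -1.831781
z = (z_r − z_0)·√(n−3) = (-1.285714 − (-1.831781))·√10 = 0.546067 · 3.162278 = 1.727

1.727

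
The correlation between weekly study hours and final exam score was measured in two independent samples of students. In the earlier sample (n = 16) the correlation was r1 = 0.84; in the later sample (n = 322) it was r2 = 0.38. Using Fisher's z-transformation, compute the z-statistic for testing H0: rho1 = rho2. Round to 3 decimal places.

2.902

Fisher z-transforms: z1 = atanh(0.84) = 1.221174, z2 = atanh(0.38) = 0.400060; difference d = 0.821114
Var(d) = 1/13 + 1/319 = 0.0769231 + 0.0031348 = 0.0800579
z = d/√Var(d) = 0.821114 / √0.0800579 = 0.821114 / 0.282945 = 2.902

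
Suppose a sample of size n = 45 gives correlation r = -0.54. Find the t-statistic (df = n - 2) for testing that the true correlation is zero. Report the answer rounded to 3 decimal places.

1 − r² = 1 − 0.2916 = 0.7084;  √(1−r²) = 0.841665
√(n−2) = √43 = 6.557439
t = r·√(n−2)/√(1−r²) = -0.54 · 6.557439 / 0.841665 = -4.207

-4.207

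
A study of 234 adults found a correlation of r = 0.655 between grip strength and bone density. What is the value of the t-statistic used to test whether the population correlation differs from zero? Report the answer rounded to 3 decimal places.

13.203

t = r·√(n−2) / √(1−r²) with r = 0.655, n = 234
  = 0.655·√232 / √(1 − 0.429025)
  = 0.655·15.231546 / 0.755629
  = 9.976663 / 0.755629 = 13.203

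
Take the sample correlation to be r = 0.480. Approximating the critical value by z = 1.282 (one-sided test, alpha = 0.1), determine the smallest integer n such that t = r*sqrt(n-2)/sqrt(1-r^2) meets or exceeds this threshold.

8

Need r·√(n−2)/√(1−r²) ≥ 1.282
√(n−2) ≥ 1.282·√(1−0.230400) / 0.480 = 1.282·0.877268 / 0.480 = 2.3430
n−2 ≥ 5.4896  ⇒  n ≥ 7.4896
Smallest integer n = 8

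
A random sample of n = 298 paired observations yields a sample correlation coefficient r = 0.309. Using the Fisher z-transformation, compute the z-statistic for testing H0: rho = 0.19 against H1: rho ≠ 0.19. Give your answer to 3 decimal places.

z_r = atanh(0.309) = 0.319439,  z_0 = atanh(0.19) = 0.192337
SE = 1/√(n−3) = 1/√295 = 0.058222
z = (z_r − z_0)/SE = (0.319439 − 0.192337) / 0.058222 = 0.127102 / 0.058222 = 2.183

2.183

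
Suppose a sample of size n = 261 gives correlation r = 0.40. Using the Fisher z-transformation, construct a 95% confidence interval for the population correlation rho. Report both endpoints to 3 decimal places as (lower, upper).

Fisher z: z_r = atanh(r) = ½·ln((1+0.40)/(1−0.40)) = 0.423649
SE(z) = 1/√(n−3) = 1/√258 = 0.062257
95% ⇒ z* = 1.960; margin = 1.960·0.062257 = 0.122024
CI on z-scale: (0.301625, 0.545673)
Back-transform: tanh(0.301625) = 0.292799, tanh(0.545673) = 0.497270

(0.293, 0.497)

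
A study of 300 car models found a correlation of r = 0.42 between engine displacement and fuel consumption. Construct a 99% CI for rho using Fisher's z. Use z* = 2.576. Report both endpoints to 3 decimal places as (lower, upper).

Fisher z: z_r = atanh(r) = ½·ln((1+0.42)/(1−0.42)) = 0.447692
SE(z) = 1/√(n−3) = 1/√297 = 0.058026
99% ⇒ z* = 2.576; margin = 2.576·0.058026 = 0.149475
CI on z-scale: (0.298217, 0.597167)
Back-transform: tanh(0.298217) = 0.289680, tanh(0.597167) = 0.535031

(0.290, 0.535)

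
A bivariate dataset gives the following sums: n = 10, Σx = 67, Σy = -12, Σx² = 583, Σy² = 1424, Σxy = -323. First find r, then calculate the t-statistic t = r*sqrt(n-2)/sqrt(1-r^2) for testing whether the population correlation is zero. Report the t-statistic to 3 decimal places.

S_xy = nΣxy − ΣxΣy = 10·(-323) − 67·(-12) = -3230 − (-804) = -2426
S_xx = nΣx² − (Σx)² = 10·583 − 67² = 5830 − 4489 = 1341
S_yy = nΣy² − (Σy)² = 10·1424 − (-12)² = 14240 − 144 = 14096
r = S_xy / √(S_xx·S_yy) = -2426 / √(1341·14096) = -2426 / √18902736 = -2426 / 4347.7277 = -0.5580
t = r·√(n−2)/√(1−r²) = -0.5580·√8 / √(1−0.311364) = -1.578262 / 0.829841 = -1.902

-1.902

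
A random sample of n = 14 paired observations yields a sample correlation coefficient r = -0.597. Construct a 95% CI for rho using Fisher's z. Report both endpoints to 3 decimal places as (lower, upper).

z_r = atanh(-0.597) = -0.688473;  SE = 1/√(n−3) = 1/√11 = 0.301511
z-limits: -0.688473 ± 1.960·0.301511 = -0.688473 ± 0.590962 = [-1.279435, -0.097511]
ρ-limits: (tanh -1.279435, tanh -0.097511) = (-0.856, -0.097)

(-0.856, -0.097)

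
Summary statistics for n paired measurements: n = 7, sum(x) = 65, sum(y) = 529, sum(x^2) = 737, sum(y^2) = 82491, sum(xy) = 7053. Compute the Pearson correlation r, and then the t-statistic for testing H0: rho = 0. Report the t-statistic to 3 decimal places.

Numerator: nΣxy − (Σx)(Σy) = 7·7053 − (65)(529) = 14986
Denominator: √[(nΣx²−(Σx)²)(nΣy²−(Σy)²)]
  nΣx²−(Σx)² = 7·737 − 4225 = 934;  nΣy²−(Σy)² = 7·82491 − 279841 = 297596
  √(934·297596) = √277954664 = 16671.9724
r = 14986 / 16671.9724 = 0.8989
t = r·√(n−2)/√(1−r²) = 0.8989·√5 / √(1−0.808021) = 2.010002 / 0.438154 = 4.587

4.587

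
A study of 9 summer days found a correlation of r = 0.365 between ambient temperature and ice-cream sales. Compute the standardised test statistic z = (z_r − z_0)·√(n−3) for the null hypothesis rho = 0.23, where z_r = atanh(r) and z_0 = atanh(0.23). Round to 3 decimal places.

z_r = atanh(0.365) = 0.382642,  z_0 = atanh(0.23) = 0.234189
SE = 1/√(n−3) = 1/√6 = 0.408248
z = (z_r − z_0)/SE = (0.382642 − 0.234189) / 0.408248 = 0.148453 / 0.408248 = 0.364

0.364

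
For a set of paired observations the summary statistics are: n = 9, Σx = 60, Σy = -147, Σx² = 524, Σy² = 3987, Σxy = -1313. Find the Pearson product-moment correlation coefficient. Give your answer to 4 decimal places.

Numerator: nΣxy − (Σx)(Σy) = 9·(-1313) − (60)(-147) = -2997
Denominator: √[(nΣx²−(Σx)²)(nΣy²−(Σy)²)]
  nΣx²−(Σx)² = 9·524 − 3600 = 1116;  nΣy²−(Σy)² = 9·3987 − 21609 = 14274
  √(1116·14274) = √15929784 = 3991.2133
r = -2997 / 3991.2133 = -0.7509

-0.7509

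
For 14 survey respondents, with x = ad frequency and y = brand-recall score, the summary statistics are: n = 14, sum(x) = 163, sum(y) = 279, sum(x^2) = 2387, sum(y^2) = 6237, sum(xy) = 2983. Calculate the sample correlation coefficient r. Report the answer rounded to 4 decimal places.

-0.4611

Numerator: nΣxy − (Σx)(Σy) = 14·2983 − (163)(279) = -3715
Denominator: √[(nΣx²−(Σx)²)(nΣy²−(Σy)²)]
  nΣx²−(Σx)² = 14·2387 − 26569 = 6849;  nΣy²−(Σy)² = 14·6237 − 77841 = 9477
  √(6849·9477) = √64907973 = 8056.5485
r = -3715 / 8056.5485 = -0.4611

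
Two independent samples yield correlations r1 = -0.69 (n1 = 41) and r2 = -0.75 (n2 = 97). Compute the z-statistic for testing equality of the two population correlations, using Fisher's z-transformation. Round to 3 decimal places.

0.650

Fisher z-transforms: z1 = atanh(-0.69) = -0.847956, z2 = atanh(-0.75) = -0.972955; difference d = 0.124999
Var(d) = 1/38 + 1/94 = 0.0263158 + 0.0106383 = 0.0369541
z = d/√Var(d) = 0.124999 / √0.0369541 = 0.124999 / 0.192234 = 0.650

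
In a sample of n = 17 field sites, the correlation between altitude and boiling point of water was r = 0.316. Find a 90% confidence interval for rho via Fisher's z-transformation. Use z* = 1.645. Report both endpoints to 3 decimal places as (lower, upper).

(-0.112, 0.645)

z_r = atanh(0.316) = 0.327197;  SE = 1/√(n−3) = 1/√14 = 0.267261
z-limits: 0.327197 ± 1.645·0.267261 = 0.327197 ± 0.439644 = [-0.112447, 0.766841]
ρ-limits: (tanh -0.112447, tanh 0.766841) = (-0.112, 0.645)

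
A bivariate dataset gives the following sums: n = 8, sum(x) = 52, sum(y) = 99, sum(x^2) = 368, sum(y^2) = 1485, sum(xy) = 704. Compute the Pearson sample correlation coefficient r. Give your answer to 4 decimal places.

Numerator: nΣxy − (Σx)(Σy) = 8·704 − (52)(99) = 484
Denominator: √[(nΣx²−(Σx)²)(nΣy²−(Σy)²)]
  nΣx²−(Σx)² = 8·368 − 2704 = 240;  nΣy²−(Σy)² = 8·1485 − 9801 = 2079
  √(240·2079) = √498960 = 706.3710
r = 484 / 706.3710 = 0.6852

0.6852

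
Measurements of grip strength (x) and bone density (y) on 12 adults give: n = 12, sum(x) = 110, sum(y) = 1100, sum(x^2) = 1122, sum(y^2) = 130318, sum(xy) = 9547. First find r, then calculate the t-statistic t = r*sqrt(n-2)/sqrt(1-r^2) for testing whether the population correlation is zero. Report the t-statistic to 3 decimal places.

-0.969

S_xy = nΣxy − ΣxΣy = 12·9547 − 110·1100 = 114564 − 121000 = -6436
S_xx = nΣx² − (Σx)² = 12·1122 − 110² = 13464 − 12100 = 1364
S_yy = nΣy² − (Σy)² = 12·130318 − 1100² = 1563816 − 1210000 = 353816
r = S_xy / √(S_xx·S_yy) = -6436 / √(1364·353816) = -6436 / √482605024 = -6436 / 21968.2731 = -0.2930
t = r·√(n−2)/√(1−r²) = -0.2930·√10 / √(1−0.085849) = -0.926547 / 0.956112 = -0.969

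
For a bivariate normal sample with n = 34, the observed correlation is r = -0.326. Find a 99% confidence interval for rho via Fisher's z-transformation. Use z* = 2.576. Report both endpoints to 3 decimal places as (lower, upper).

Fisher z: z_r = atanh(r) = ½·ln((1+(-0.326))/(1−(-0.326))) = -0.338346
SE(z) = 1/√(n−3) = 1/√31 = 0.179605
99% ⇒ z* = 2.576; margin = 2.576·0.179605 = 0.462662
CI on z-scale: (-0.801008, 0.124316)
Back-transform: tanh(-0.801008) = -0.664600, tanh(0.124316) = 0.123680

(-0.665, 0.124)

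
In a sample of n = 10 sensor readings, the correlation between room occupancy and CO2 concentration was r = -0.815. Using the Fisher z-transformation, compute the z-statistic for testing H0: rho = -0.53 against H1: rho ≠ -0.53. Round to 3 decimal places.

-1.459

z_r = atanh(-0.815) = -1.141742,  z_0 = atanh(-0.53) = -0.590145
SE = 1/√(n−3) = 1/√7 = 0.377964
z = (z_r − z_0)/SE = (-1.141742 − (-0.590145)) / 0.377964 = -0.551597 / 0.377964 = -1.459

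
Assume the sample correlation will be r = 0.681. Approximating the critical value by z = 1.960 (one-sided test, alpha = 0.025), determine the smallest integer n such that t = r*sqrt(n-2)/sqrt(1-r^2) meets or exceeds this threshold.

7

Need r·√(n−2)/√(1−r²) ≥ 1.960
√(n−2) ≥ 1.960·√(1−0.463761) / 0.681 = 1.960·0.732283 / 0.681 = 2.1076
n−2 ≥ 4.4420  ⇒  n ≥ 6.4420
Smallest integer n = 7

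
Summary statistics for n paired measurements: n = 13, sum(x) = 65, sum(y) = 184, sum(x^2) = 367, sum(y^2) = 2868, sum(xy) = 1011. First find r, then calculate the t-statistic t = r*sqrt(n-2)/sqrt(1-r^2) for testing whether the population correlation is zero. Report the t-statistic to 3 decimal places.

5.710

Numerator: nΣxy − (Σx)(Σy) = 13·1011 − (65)(184) = 1183
Denominator: √[(nΣx²−(Σx)²)(nΣy²−(Σy)²)]
  nΣx²−(Σx)² = 13·367 − 4225 = 546;  nΣy²−(Σy)² = 13·2868 − 33856 = 3428
  √(546·3428) = √1871688 = 1368.0965
r = 1183 / 1368.0965 = 0.8647
t = r·√(n−2)/√(1−r²) = 0.8647·√11 / √(1−0.747706) = 2.867885 / 0.502289 = 5.710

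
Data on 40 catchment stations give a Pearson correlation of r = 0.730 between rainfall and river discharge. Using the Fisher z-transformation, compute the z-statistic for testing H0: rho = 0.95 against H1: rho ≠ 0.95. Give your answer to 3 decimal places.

-5.493

Fisher z: atanh(0.730) = 0.928727, atanh(0.95) = 1.831781
z = (z_r − z_0)·√(n−3) = (0.928727 − 1.831781)·√37 = -0.903054 · 6.082763 = -5.493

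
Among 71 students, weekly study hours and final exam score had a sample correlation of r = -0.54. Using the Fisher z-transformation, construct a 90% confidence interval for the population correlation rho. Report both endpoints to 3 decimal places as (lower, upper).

(-0.666, -0.384)

z_r = atanh(-0.54) = -0.604156;  SE = 1/√(n−3) = 1/√68 = 0.121268
z-limits: -0.604156 ± 1.645·0.121268 = -0.604156 ± 0.199486 = [-0.803642, -0.404670]
ρ-limits: (tanh -0.803642, tanh -0.404670) = (-0.666, -0.384)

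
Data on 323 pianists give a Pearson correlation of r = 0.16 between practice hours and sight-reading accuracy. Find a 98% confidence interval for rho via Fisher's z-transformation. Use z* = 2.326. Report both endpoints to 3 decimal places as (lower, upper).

(0.031, 0.283)

z_r = atanh(0.16) = 0.161387;  SE = 1/√(n−3) = 1/√320 = 0.055902
z-limits: 0.161387 ± 2.326·0.055902 = 0.161387 ± 0.130028 = [0.031359, 0.291415]
ρ-limits: (tanh 0.031359, tanh 0.291415) = (0.031, 0.283)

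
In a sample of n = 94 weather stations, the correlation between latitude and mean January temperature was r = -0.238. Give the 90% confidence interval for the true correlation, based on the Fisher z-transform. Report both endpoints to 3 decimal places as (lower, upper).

(-0.393, -0.070)

Fisher z: z_r = atanh(r) = ½·ln((1+(-0.238))/(1−(-0.238))) = -0.242653
SE(z) = 1/√(n−3) = 1/√91 = 0.104828
90% ⇒ z* = 1.645; margin = 1.645·0.104828 = 0.172442
CI on z-scale: (-0.415095, -0.070211)
Back-transform: tanh(-0.415095) = -0.392790, tanh(-0.070211) = -0.070096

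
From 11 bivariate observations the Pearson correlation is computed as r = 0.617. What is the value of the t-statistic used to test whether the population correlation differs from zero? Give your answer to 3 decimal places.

2.352

t = r·√(n−2) / √(1−r²) with r = 0.617, n = 11
  = 0.617·√9 / √(1 − 0.380689)
  = 0.617·3.000000 / 0.786963
  = 1.851000 / 0.786963 = 2.352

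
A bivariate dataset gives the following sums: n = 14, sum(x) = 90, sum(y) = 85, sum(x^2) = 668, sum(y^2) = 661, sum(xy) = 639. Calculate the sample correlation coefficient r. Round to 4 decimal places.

0.8131

S_xy = nΣxy − ΣxΣy = 14·639 − 90·85 = 8946 − 7650 = 1296
S_xx = nΣx² − (Σx)² = 14·668 − 90² = 9352 − 8100 = 1252
S_yy = nΣy² − (Σy)² = 14·661 − 85² = 9254 − 7225 = 2029
r = S_xy / √(S_xx·S_yy) = 1296 / √(1252·2029) = 1296 / √2540308 = 1296 / 1593.8344 = 0.8131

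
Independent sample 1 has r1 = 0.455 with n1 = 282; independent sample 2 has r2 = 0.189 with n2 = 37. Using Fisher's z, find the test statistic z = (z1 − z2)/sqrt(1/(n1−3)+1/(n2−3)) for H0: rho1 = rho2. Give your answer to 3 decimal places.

1.650

Fisher z-transforms: z1 = atanh(0.455) = 0.490988, z2 = atanh(0.189) = 0.191300; difference d = 0.299688
Var(d) = 1/279 + 1/34 = 0.0035842 + 0.0294118 = 0.0329960
z = d/√Var(d) = 0.299688 / √0.0329960 = 0.299688 / 0.181648 = 1.650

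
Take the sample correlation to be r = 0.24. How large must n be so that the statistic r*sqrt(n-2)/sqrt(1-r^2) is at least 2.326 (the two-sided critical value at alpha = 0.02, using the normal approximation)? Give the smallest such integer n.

91

r√(n−2)/√(1−r²) ≥ 2.326  ⇔  n−2 ≥ (2.326)²·(1−r²)/r²
(1−r²)/r² = (1−0.0576)/0.0576 = 16.3611
n ≥ 2 + 5.410276·16.3611 = 2 + 88.5181 = 90.5181
⌈90.5181⌉ = 91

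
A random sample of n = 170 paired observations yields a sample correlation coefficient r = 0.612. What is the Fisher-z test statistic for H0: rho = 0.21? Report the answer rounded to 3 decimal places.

Fisher z: atanh(0.612) = 0.712113, atanh(0.21) = 0.213171
z = (z_r − z_0)·√(n−3) = (0.712113 − 0.213171)·√167 = 0.498942 · 12.922848 = 6.448

6.448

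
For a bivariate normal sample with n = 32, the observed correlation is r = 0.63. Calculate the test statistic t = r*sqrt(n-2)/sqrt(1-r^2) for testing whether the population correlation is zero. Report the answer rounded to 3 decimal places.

4.443

1 − r² = 1 − 0.3969 = 0.6031;  √(1−r²) = 0.776595
√(n−2) = √30 = 5.477226
t = r·√(n−2)/√(1−r²) = 0.63 · 5.477226 / 0.776595 = 4.443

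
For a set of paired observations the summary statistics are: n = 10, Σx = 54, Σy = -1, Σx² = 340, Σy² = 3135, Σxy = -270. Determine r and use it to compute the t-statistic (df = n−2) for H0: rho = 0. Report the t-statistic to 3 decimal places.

-2.618

S_xy = nΣxy − ΣxΣy = 10·(-270) − 54·(-1) = -2700 − (-54) = -2646
S_xx = nΣx² − (Σx)² = 10·340 − 54² = 3400 − 2916 = 484
S_yy = nΣy² − (Σy)² = 10·3135 − (-1)² = 31350 − 1 = 31349
r = S_xy / √(S_xx·S_yy) = -2646 / √(484·31349) = -2646 / √15172916 = -2646 / 3895.2427 = -0.6793
t = r·√(n−2)/√(1−r²) = -0.6793·√8 / √(1−0.461448) = -1.921351 / 0.733861 = -2.618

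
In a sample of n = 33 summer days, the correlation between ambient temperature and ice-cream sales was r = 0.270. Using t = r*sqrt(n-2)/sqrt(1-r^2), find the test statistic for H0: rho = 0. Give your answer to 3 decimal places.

1 − r² = 1 − 0.072900 = 0.927100;  √(1−r²) = 0.962860
√(n−2) = √31 = 5.567764
t = r·√(n−2)/√(1−r²) = 0.270 · 5.567764 / 0.962860 = 1.561

1.561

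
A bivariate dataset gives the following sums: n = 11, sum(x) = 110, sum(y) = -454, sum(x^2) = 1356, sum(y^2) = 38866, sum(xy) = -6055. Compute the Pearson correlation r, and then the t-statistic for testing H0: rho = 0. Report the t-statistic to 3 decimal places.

-2.689

Numerator: nΣxy − (Σx)(Σy) = 11·(-6055) − (110)(-454) = -16665
Denominator: √[(nΣx²−(Σx)²)(nΣy²−(Σy)²)]
  nΣx²−(Σx)² = 11·1356 − 12100 = 2816;  nΣy²−(Σy)² = 11·38866 − 206116 = 221410
  √(2816·221410) = √623490560 = 24969.7930
r = -16665 / 24969.7930 = -0.6674
t = r·√(n−2)/√(1−r²) = -0.6674·√9 / √(1−0.445423) = -2.002200 / 0.744699 = -2.689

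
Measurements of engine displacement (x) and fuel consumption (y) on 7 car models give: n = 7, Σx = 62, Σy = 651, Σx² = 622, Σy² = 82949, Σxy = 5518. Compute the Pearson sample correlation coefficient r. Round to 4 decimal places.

Numerator: nΣxy − (Σx)(Σy) = 7·5518 − (62)(651) = -1736
Denominator: √[(nΣx²−(Σx)²)(nΣy²−(Σy)²)]
  nΣx²−(Σx)² = 7·622 − 3844 = 510;  nΣy²−(Σy)² = 7·82949 − 423801 = 156842
  √(510·156842) = √79989420 = 8943.6805
r = -1736 / 8943.6805 = -0.1941

-0.1941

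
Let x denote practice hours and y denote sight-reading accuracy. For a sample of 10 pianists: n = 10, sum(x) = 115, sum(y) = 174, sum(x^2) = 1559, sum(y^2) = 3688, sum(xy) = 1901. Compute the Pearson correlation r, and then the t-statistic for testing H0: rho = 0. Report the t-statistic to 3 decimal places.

S_xy = nΣxy − ΣxΣy = 10·1901 − 115·174 = 19010 − 20010 = -1000
S_xx = nΣx² − (Σx)² = 10·1559 − 115² = 15590 − 13225 = 2365
S_yy = nΣy² − (Σy)² = 10·3688 − 174² = 36880 − 30276 = 6604
r = S_xy / √(S_xx·S_yy) = -1000 / √(2365·6604) = -1000 / √15618460 = -1000 / 3952.0197 = -0.2530
t = r·√(n−2)/√(1−r²) = -0.2530·√8 / √(1−0.064009) = -0.715592 / 0.967466 = -0.740

-0.740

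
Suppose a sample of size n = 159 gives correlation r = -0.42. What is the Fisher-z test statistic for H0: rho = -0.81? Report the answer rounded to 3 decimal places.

8.485

Fisher z: atanh(-0.42) = -0.447692, atanh(-0.81) = -1.127029
z = (z_r − z_0)·√(n−3) = (-0.447692 − (-1.127029))·√156 = 0.679337 · 12.489996 = 8.485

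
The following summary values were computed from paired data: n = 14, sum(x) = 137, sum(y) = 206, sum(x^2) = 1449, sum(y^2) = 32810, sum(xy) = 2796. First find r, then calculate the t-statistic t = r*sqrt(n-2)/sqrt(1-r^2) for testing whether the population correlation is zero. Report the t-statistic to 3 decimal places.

S_xy = nΣxy − ΣxΣy = 14·2796 − 137·206 = 39144 − 28222 = 10922
S_xx = nΣx² − (Σx)² = 14·1449 − 137² = 20286 − 18769 = 1517
S_yy = nΣy² − (Σy)² = 14·32810 − 206² = 459340 − 42436 = 416904
r = S_xy / √(S_xx·S_yy) = 10922 / √(1517·416904) = 10922 / √632443368 = 10922 / 25148.4267 = 0.4343
t = r·√(n−2)/√(1−r²) = 0.4343·√12 / √(1−0.188616) = 1.504459 / 0.900769 = 1.670

1.670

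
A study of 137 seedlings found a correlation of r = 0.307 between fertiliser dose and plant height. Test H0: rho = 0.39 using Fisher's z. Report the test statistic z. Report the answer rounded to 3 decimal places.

-1.095

z_r = atanh(0.307) = 0.317230,  z_0 = atanh(0.39) = 0.411800
SE = 1/√(n−3) = 1/√134 = 0.086387
z = (z_r − z_0)/SE = (0.317230 − 0.411800) / 0.086387 = -0.094570 / 0.086387 = -1.095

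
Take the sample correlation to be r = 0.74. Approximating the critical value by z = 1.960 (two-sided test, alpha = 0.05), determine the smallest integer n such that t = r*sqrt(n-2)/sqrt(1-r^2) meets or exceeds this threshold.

6

r√(n−2)/√(1−r²) ≥ 1.960  ⇔  n−2 ≥ (1.960)²·(1−r²)/r²
(1−r²)/r² = (1−0.5476)/0.5476 = 0.8262
n ≥ 2 + 3.8416·0.8262 = 2 + 3.1739 = 5.1739
⌈5.1739⌉ = 6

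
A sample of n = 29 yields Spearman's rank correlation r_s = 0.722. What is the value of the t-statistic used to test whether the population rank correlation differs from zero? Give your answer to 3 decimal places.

t = r_s·√(n−2) / √(1−r_s²) with r_s = 0.722, n = 29
  = 0.722·√27 / √(1 − 0.521284)
  = 0.722·5.196152 / 0.691893
  = 3.751622 / 0.691893 = 5.422

5.422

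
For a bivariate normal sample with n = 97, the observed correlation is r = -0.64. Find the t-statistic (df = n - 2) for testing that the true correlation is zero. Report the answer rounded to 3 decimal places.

-8.118

t = r·√(n−2) / √(1−r²) with r = -0.64, n = 97
  = -0.64·√95 / √(1 − 0.4096)
  = -0.64·9.746794 / 0.768375
  = -6.237948 / 0.768375 = -8.118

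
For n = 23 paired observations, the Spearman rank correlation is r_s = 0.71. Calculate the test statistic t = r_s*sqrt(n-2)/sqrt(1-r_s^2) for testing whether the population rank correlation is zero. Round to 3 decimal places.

t = r_s·√(n−2) / √(1−r_s²) with r_s = 0.71, n = 23
  = 0.71·√21 / √(1 − 0.5041)
  = 0.71·4.582576 / 0.704202
  = 3.253629 / 0.704202 = 4.620

4.620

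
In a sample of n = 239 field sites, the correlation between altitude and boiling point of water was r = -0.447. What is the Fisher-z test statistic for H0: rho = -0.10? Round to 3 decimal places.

-5.847

Fisher z: atanh(-0.447) = -0.480945, atanh(-0.10) = -0.100335
z = (z_r − z_0)·√(n−3) = (-0.480945 − (-0.100335))·√236 = -0.380610 · 15.362291 = -5.847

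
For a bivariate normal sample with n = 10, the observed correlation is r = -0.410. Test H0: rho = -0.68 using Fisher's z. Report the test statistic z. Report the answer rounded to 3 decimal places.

z_r = atanh(-0.410) = -0.435611,  z_0 = atanh(-0.68) = -0.829114
SE = 1/√(n−3) = 1/√7 = 0.377964
z = (z_r − z_0)/SE = (-0.435611 − (-0.829114)) / 0.377964 = 0.393503 / 0.377964 = 1.041

1.041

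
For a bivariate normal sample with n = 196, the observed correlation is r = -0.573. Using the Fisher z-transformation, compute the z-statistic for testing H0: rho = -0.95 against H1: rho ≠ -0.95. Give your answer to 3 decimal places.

16.390

Fisher z: atanh(-0.573) = -0.651978, atanh(-0.95) = -1.831781
z = (z_r − z_0)·√(n−3) = (-0.651978 − (-1.831781))·√193 = 1.179803 · 13.892444 = 16.390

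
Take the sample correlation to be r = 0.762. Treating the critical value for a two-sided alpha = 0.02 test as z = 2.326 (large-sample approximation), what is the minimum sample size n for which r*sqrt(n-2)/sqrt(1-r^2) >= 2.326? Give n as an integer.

6

r√(n−2)/√(1−r²) ≥ 2.326  ⇔  n−2 ≥ (2.326)²·(1−r²)/r²
(1−r²)/r² = (1−0.580644)/0.580644 = 0.7222
n ≥ 2 + 5.410276·0.7222 = 2 + 3.9073 = 5.9073
⌈5.9073⌉ = 6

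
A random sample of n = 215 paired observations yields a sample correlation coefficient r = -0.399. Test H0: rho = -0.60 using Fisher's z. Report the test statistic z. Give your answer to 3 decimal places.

Fisher z: atanh(-0.399) = -0.422459, atanh(-0.60) = -0.693147
z = (z_r − z_0)·√(n−3) = (-0.422459 − (-0.693147))·√212 = 0.270688 · 14.560220 = 3.941

3.941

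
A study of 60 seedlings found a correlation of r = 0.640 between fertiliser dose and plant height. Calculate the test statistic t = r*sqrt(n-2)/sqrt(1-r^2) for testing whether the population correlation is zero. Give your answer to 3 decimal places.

6.343

1 − r² = 1 − 0.409600 = 0.590400;  √(1−r²) = 0.768375
√(n−2) = √58 = 7.615773
t = r·√(n−2)/√(1−r²) = 0.640 · 7.615773 / 0.768375 = 6.343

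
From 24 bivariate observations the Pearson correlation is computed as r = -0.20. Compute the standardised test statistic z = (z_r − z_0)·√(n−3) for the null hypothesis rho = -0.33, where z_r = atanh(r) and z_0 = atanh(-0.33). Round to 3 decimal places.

0.642

Fisher z: atanh(-0.20) = -0.202733, atanh(-0.33) = -0.342828
z = (z_r − z_0)·√(n−3) = (-0.202733 − (-0.342828))·√21 = 0.140095 · 4.582576 = 0.642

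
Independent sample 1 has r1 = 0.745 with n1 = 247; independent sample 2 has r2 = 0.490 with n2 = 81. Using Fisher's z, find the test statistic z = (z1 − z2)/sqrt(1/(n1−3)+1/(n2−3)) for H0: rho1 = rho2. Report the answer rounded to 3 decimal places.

Fisher z-transforms: z1 = atanh(0.745) = 0.961623, z2 = atanh(0.490) = 0.536060; difference d = 0.425563
Var(d) = 1/244 + 1/78 = 0.0040984 + 0.0128205 = 0.0169189
z = d/√Var(d) = 0.425563 / √0.0169189 = 0.425563 / 0.130073 = 3.272

3.272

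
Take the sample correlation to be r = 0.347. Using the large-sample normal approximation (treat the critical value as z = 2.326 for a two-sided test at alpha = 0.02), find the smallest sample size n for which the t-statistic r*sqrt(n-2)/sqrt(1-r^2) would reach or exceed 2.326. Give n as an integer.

Need r·√(n−2)/√(1−r²) ≥ 2.326
√(n−2) ≥ 2.326·√(1−0.120409) / 0.347 = 2.326·0.937865 / 0.347 = 6.2867
n−2 ≥ 39.5226  ⇒  n ≥ 41.5226
Smallest integer n = 42

42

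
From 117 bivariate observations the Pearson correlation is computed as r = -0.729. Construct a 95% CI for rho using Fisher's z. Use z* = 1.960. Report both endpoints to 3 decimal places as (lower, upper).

(-0.804, -0.631)

z_r = atanh(-0.729) = -0.926590;  SE = 1/√(n−3) = 1/√114 = 0.093659
z-limits: -0.926590 ± 1.960·0.093659 = -0.926590 ± 0.183572 = [-1.110162, -0.743018]
ρ-limits: (tanh -1.110162, tanh -0.743018) = (-0.804, -0.631)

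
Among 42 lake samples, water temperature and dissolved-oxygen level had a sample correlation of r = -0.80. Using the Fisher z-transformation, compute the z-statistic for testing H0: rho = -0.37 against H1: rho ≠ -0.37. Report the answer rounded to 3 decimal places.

-4.435

Fisher z: atanh(-0.80) = -1.098612, atanh(-0.37) = -0.388423
z = (z_r − z_0)·√(n−3) = (-1.098612 − (-0.388423))·√39 = -0.710189 · 6.244998 = -4.435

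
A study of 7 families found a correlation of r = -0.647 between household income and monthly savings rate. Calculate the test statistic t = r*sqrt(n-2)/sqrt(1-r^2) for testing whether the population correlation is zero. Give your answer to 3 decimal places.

-1.897

1 − r² = 1 − 0.418609 = 0.581391;  √(1−r²) = 0.762490
√(n−2) = √5 = 2.236068
t = r·√(n−2)/√(1−r²) = -0.647 · 2.236068 / 0.762490 = -1.897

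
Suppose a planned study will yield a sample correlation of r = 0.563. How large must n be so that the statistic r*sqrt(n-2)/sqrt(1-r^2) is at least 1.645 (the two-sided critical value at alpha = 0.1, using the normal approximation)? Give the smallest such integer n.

Need r·√(n−2)/√(1−r²) ≥ 1.645
√(n−2) ≥ 1.645·√(1−0.316969) / 0.563 = 1.645·0.826457 / 0.563 = 2.4148
n−2 ≥ 5.8313  ⇒  n ≥ 7.8313
Smallest integer n = 8

8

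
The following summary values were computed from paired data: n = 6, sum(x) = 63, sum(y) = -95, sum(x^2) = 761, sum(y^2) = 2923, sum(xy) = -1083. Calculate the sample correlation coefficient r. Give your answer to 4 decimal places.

Numerator: nΣxy − (Σx)(Σy) = 6·(-1083) − (63)(-95) = -513
Denominator: √[(nΣx²−(Σx)²)(nΣy²−(Σy)²)]
  nΣx²−(Σx)² = 6·761 − 3969 = 597;  nΣy²−(Σy)² = 6·2923 − 9025 = 8513
  √(597·8513) = √5082261 = 2254.3871
r = -513 / 2254.3871 = -0.2276

-0.2276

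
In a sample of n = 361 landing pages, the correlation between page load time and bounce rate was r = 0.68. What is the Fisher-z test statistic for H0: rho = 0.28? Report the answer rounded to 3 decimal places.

Fisher z: atanh(0.68) = 0.829114, atanh(0.28) = 0.287682
z = (z_r − z_0)·√(n−3) = (0.829114 − 0.287682)·√358 = 0.541432 · 18.920888 = 10.244

10.244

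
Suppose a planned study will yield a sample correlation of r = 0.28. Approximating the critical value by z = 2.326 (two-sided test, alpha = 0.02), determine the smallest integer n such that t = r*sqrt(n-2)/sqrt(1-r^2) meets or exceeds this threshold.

66

r√(n−2)/√(1−r²) ≥ 2.326  ⇔  n−2 ≥ (2.326)²·(1−r²)/r²
(1−r²)/r² = (1−0.0784)/0.0784 = 11.7551
n ≥ 2 + 5.410276·11.7551 = 2 + 63.5983 = 65.5983
⌈65.5983⌉ = 66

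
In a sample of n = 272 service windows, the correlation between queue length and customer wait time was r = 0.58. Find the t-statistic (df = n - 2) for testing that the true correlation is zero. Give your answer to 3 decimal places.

t = r·√(n−2) / √(1−r²) with r = 0.58, n = 272
  = 0.58·√270 / √(1 − 0.3364)
  = 0.58·16.431677 / 0.814616
  = 9.530373 / 0.814616 = 11.699

11.699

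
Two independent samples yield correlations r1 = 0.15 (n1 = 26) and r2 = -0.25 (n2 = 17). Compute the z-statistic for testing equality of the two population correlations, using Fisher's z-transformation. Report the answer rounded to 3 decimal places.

1.199

z1 = atanh(0.15) = 0.151140,  z2 = atanh(-0.25) = -0.255413
SE = √(1/(n1−3) + 1/(n2−3)) = √(1/23 + 1/14) = √(0.0434783 + 0.0714286) = √0.1149069 = 0.338979
z = (z1 − z2)/SE = (0.151140 − (-0.255413)) / 0.338979 = 0.406553 / 0.338979 = 1.199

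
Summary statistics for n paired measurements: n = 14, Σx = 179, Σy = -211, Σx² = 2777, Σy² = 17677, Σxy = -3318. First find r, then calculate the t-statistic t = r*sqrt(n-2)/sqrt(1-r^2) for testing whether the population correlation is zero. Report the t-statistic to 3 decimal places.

-0.830

S_xy = nΣxy − ΣxΣy = 14·(-3318) − 179·(-211) = -46452 − (-37769) = -8683
S_xx = nΣx² − (Σx)² = 14·2777 − 179² = 38878 − 32041 = 6837
S_yy = nΣy² − (Σy)² = 14·17677 − (-211)² = 247478 − 44521 = 202957
r = S_xy / √(S_xx·S_yy) = -8683 / √(6837·202957) = -8683 / √1387617009 = -8683 / 37250.7317 = -0.2331
t = r·√(n−2)/√(1−r²) = -0.2331·√12 / √(1−0.054336) = -0.807482 / 0.972453 = -0.830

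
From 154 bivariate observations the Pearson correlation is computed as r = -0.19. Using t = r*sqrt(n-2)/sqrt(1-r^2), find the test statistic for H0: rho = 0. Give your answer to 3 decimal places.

-2.386

1 − r² = 1 − 0.0361 = 0.9639;  √(1−r²) = 0.981784
√(n−2) = √152 = 12.328828
t = r·√(n−2)/√(1−r²) = -0.19 · 12.328828 / 0.981784 = -2.386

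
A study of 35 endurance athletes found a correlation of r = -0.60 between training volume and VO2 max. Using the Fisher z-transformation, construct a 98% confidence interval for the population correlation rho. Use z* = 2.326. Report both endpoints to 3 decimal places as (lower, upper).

z_r = atanh(-0.60) = -0.693147;  SE = 1/√(n−3) = 1/√32 = 0.176777
z-limits: -0.693147 ± 2.326·0.176777 = -0.693147 ± 0.411183 = [-1.104330, -0.281964]
ρ-limits: (tanh -1.104330, tanh -0.281964) = (-0.802, -0.275)

(-0.802, -0.275)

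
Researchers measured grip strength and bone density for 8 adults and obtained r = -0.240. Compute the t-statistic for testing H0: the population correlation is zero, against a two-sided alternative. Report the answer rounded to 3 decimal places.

-0.606

1 − r² = 1 − 0.057600 = 0.942400;  √(1−r²) = 0.970773
√(n−2) = √6 = 2.449490
t = r·√(n−2)/√(1−r²) = -0.240 · 2.449490 / 0.970773 = -0.606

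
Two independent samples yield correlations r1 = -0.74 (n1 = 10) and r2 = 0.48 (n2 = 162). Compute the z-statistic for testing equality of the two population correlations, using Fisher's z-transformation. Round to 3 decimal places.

-3.815

z1 = atanh(-0.74) = -0.950479,  z2 = atanh(0.48) = 0.522984
SE = √(1/(n1−3) + 1/(n2−3)) = √(1/7 + 1/159) = √(0.1428571 + 0.0062893) = √0.1491464 = 0.386195
z = (z1 − z2)/SE = (-0.950479 − 0.522984) / 0.386195 = -1.473463 / 0.386195 = -3.815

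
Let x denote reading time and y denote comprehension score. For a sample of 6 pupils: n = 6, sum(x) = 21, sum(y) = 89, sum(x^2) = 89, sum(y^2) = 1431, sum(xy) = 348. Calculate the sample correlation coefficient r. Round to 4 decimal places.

S_xy = nΣxy − ΣxΣy = 6·348 − 21·89 = 2088 − 1869 = 219
S_xx = nΣx² − (Σx)² = 6·89 − 21² = 534 − 441 = 93
S_yy = nΣy² − (Σy)² = 6·1431 − 89² = 8586 − 7921 = 665
r = S_xy / √(S_xx·S_yy) = 219 / √(93·665) = 219 / √61845 = 219 / 248.6865 = 0.8806

0.8806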